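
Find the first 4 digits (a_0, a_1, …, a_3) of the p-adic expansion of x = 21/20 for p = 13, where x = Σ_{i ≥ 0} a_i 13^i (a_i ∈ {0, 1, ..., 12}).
(a_0, …, a_3) = (3, 7, 4, 12)

v_13(21/20) = 0 (numerator and denominator both coprime to 13), so x ∈ ℤ_13^×. Compute digits iteratively via a_i = x_i mod 13, x_{i+1} = (x_i − a_i)/13, with x_0 = x:
  x_0 = 21/20;  a_0 = 3;  x_1 = (x_0 − 3)/13 = -3/20
  x_1 = -3/20;  a_1 = 7;  x_2 = (x_1 − 7)/13 = -11/20
  x_2 = -11/20;  a_2 = 4;  x_3 = (x_2 − 4)/13 = -7/20
  x_3 = -7/20;  a_3 = 12;  x_4 = (x_3 − 12)/13 = -19/20
Digits: (3, 7, 4, 12).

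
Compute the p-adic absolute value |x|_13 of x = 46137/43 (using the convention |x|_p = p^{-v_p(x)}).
|46137/43|_13 = 1/2197

Step 1 — compute v_13(x) by factoring powers of 13 out of the numerator and denominator: v_13(46137/43) = 3. Step 2 — apply |x|_p = p^{-v_p(x)} = 13^{-3} = 1/2197.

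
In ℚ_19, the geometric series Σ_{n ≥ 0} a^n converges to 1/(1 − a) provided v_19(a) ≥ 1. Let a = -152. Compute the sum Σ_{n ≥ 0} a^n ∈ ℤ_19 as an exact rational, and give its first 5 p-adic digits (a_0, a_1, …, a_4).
Σ a^n = 1/(1 − a) = 1/153;  first 5 digits = (1, 11, 6, 4, 3)

v_19(a) = 1 ≥ 1, so the series converges in ℤ_19 to 1/(1 − a) = 1/(1 − (-152)) = 1/153. Expand this rational in ℤ_19: compute digits iteratively via d_i = x_i mod 19, x_{i+1} = (x_i − d_i)/19. The first 5 digits are (1, 11, 6, 4, 3).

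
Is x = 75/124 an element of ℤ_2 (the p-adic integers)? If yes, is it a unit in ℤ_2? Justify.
x ∉ ℤ_2 (v_2(x) = -2 < 0)

ℤ_2 = {x ∈ ℚ_2 : v_2(x) ≥ 0} and ℤ_2^× = {x ∈ ℤ_2 : v_2(x) = 0}. Here v_2(75/124) = v_2(num) − v_2(den) = -2; compare against these criteria.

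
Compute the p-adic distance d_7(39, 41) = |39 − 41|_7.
d_7(39, 41) = 1

Step 1 — x − y = 39 − 41 = -2. Step 2 — v_7(-2) = 0 (factor: -2 = −(7^0 · 2); the sign does not affect v_p). Step 3 — |x − y|_7 = 7^{0} = 1.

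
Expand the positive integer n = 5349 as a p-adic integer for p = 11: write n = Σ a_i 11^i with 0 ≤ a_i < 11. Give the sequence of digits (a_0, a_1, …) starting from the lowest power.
(a_0, a_1, …) = (3, 2, 0, 4)

Repeated division by 11 gives the digits low-to-high: 5349 = 3 + 2·11^1 + 4·11^3. Digit sequence: (3, 2, 0, 4).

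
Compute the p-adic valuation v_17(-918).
v_17(-918) = 1

v_17(n) is the largest exponent k such that 17^k divides n. Factor out: -918 = -17^1 · 54. (Sign doesn't affect v_p.) So v_17(-918) = 1.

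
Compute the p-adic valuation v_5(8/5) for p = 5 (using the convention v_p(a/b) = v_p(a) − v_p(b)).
v_5(8/5) = -1

Factor powers of 5 from the numerator and denominator of the reduced fraction: 8 = 5^0 · 8 and 5 = 5^1 · 1. Apply v_p(a/b) = v_p(a) − v_p(b): v_5(8/5) = 0 − 1 = -1.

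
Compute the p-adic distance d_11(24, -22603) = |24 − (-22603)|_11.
d_11(24, -22603) = 1/1331

Step 1 — x − y = 24 − (-22603) = 22627. Step 2 — v_11(22627) = 3 (factor: 22627 = (11^3 · 17); the sign does not affect v_p). Step 3 — |x − y|_11 = 11^{-3} = 1/1331.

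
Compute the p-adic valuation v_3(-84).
v_3(-84) = 1

v_3(n) is the largest exponent k such that 3^k divides n. Factor out: -84 = -3^1 · 28. (Sign doesn't affect v_p.) So v_3(-84) = 1.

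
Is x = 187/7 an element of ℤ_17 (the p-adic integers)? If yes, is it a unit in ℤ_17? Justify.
x ∈ ℤ_17 but not a unit; v_17(x) = 1 > 0

ℤ_17 = {x ∈ ℚ_17 : v_17(x) ≥ 0} and ℤ_17^× = {x ∈ ℤ_17 : v_17(x) = 0}. Here v_17(187/7) = v_17(num) − v_17(den) = 1; compare against these criteria.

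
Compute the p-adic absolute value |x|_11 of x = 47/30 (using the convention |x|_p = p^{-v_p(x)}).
|47/30|_11 = 1

Step 1 — compute v_11(x) by factoring powers of 11 out of the numerator and denominator: v_11(47/30) = 0. Step 2 — apply |x|_p = p^{-v_p(x)} = 11^{0} = 1.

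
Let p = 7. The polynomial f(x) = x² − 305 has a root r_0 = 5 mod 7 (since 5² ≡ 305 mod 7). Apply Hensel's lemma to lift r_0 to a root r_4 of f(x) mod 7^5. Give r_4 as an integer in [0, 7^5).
r_4 = 6060 (mod 16807)

Hensel's recurrence: r_{i+1} = r_i − f(r_i)·(f′(r_i))^{-1} mod 7^{i+2}, with f′(x) = 2x. Iterate:
  r_0 = 5 (mod 7)
  r_1 = 33 (mod 49)
  r_2 = 229 (mod 343)
  r_3 = 1258 (mod 2401)
  r_4 = 6060 (mod 16807)
Final: r_4 = 6060, and one checks f(r_4) ≡ 0 mod 7^5.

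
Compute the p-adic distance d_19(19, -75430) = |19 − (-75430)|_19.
d_19(19, -75430) = 1/6859

Step 1 — x − y = 19 − (-75430) = 75449. Step 2 — v_19(75449) = 3 (factor: 75449 = (19^3 · 11); the sign does not affect v_p). Step 3 — |x − y|_19 = 19^{-3} = 1/6859.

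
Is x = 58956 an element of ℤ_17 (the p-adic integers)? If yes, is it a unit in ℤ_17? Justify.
x ∈ ℤ_17 but not a unit; v_17(x) = 3 > 0

ℤ_17 = {x ∈ ℚ_17 : v_17(x) ≥ 0} and ℤ_17^× = {x ∈ ℤ_17 : v_17(x) = 0}. Here v_17(58956) = v_17(num) − v_17(den) = 3; compare against these criteria.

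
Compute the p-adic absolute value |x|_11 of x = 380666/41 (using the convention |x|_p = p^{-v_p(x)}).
|380666/41|_11 = 1/14641

Step 1 — compute v_11(x) by factoring powers of 11 out of the numerator and denominator: v_11(380666/41) = 4. Step 2 — apply |x|_p = p^{-v_p(x)} = 11^{-4} = 1/14641.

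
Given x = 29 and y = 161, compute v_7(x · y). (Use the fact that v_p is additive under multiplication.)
v_7(4669) = 1

v_p(x) = 0 (factor: 29 = 7^0 · 29); v_p(y) = 1 (factor: 161 = 7^1 · 23). Additivity: v_p(xy) = v_p(x) + v_p(y) = 0 + 1 = 1. (Direct check: xy = 4669 = 7^1 · (667).)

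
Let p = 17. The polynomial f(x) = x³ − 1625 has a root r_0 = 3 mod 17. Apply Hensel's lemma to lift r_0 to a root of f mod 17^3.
r_2 = 2417 (mod 4913)

Hensel: r_{i+1} = r_i − f(r_i)/f′(r_i) mod 17^{i+2}, where f′(x) = 3x². Iterate:
  r_0 = 3 (mod 17)
  r_1 = 105 (mod 289)
  r_2 = 2417 (mod 4913)
Final: r = 2417 with f(r) ≡ 0 mod 17^3.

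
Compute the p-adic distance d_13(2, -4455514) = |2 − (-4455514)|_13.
d_13(2, -4455514) = 1/371293

Step 1 — x − y = 2 − (-4455514) = 4455516. Step 2 — v_13(4455516) = 5 (factor: 4455516 = (13^5 · 12); the sign does not affect v_p). Step 3 — |x − y|_13 = 13^{-5} = 1/371293.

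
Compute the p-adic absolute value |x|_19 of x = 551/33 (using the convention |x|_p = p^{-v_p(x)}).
|551/33|_19 = 1/19

Step 1 — compute v_19(x) by factoring powers of 19 out of the numerator and denominator: v_19(551/33) = 1. Step 2 — apply |x|_p = p^{-v_p(x)} = 19^{-1} = 1/19.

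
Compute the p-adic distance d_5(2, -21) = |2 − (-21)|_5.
d_5(2, -21) = 1

Step 1 — x − y = 2 − (-21) = 23. Step 2 — v_5(23) = 0 (factor: 23 = (5^0 · 23); the sign does not affect v_p). Step 3 — |x − y|_5 = 5^{0} = 1.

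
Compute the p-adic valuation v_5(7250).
v_5(7250) = 3

v_5(n) is the largest exponent k such that 5^k divides n. Factor out: 7250 = 5^3 · 58. (Sign doesn't affect v_p.) So v_5(7250) = 3.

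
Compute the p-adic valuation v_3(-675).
v_3(-675) = 3

v_3(n) is the largest exponent k such that 3^k divides n. Factor out: -675 = -3^3 · 25. (Sign doesn't affect v_p.) So v_3(-675) = 3.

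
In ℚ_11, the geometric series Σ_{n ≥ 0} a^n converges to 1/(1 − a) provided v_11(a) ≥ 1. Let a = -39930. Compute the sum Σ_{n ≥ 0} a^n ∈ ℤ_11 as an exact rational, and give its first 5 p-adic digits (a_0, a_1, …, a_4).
Σ a^n = 1/(1 − a) = 1/39931;  first 5 digits = (1, 0, 0, 3, 8)

v_11(a) = 3 ≥ 1, so the series converges in ℤ_11 to 1/(1 − a) = 1/(1 − (-39930)) = 1/39931. Expand this rational in ℤ_11: compute digits iteratively via d_i = x_i mod 11, x_{i+1} = (x_i − d_i)/11. The first 5 digits are (1, 0, 0, 3, 8).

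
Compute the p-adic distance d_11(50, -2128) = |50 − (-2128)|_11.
d_11(50, -2128) = 1/121

Step 1 — x − y = 50 − (-2128) = 2178. Step 2 — v_11(2178) = 2 (factor: 2178 = (11^2 · 18); the sign does not affect v_p). Step 3 — |x − y|_11 = 11^{-2} = 1/121.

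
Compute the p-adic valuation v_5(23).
v_5(23) = 0

v_5(n) is the largest exponent k such that 5^k divides n. Factor out: 23 = 5^0 · 23. (Sign doesn't affect v_p.) So v_5(23) = 0.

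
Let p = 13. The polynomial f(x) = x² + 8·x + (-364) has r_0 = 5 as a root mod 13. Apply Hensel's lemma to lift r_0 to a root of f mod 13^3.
r_2 = 2059 (mod 2197)

Hensel: r_{i+1} = r_i − f(r_i)·(f′(r_i))^{-1} mod 13^{i+2}, f′(x) = 2x + 8. Iterate:
  r_0 = 5 (mod 13)
  r_1 = 31 (mod 169)
  r_2 = 2059 (mod 2197)
Final: r = 2059 satisfies f(r) ≡ 0 mod 13^3.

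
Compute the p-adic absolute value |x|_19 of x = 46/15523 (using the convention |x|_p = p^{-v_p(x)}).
|46/15523|_19 = 361

Step 1 — compute v_19(x) by factoring powers of 19 out of the numerator and denominator: v_19(46/15523) = -2. Step 2 — apply |x|_p = p^{-v_p(x)} = 19^{2} = 361.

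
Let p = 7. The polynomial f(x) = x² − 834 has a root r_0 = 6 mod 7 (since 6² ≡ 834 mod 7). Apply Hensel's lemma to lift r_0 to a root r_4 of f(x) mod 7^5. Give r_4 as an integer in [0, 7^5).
r_4 = 12788 (mod 16807)

Hensel's recurrence: r_{i+1} = r_i − f(r_i)·(f′(r_i))^{-1} mod 7^{i+2}, with f′(x) = 2x. Iterate:
  r_0 = 6 (mod 7)
  r_1 = 48 (mod 49)
  r_2 = 97 (mod 343)
  r_3 = 783 (mod 2401)
  r_4 = 12788 (mod 16807)
Final: r_4 = 12788, and one checks f(r_4) ≡ 0 mod 7^5.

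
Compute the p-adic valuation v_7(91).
v_7(91) = 1

v_7(n) is the largest exponent k such that 7^k divides n. Factor out: 91 = 7^1 · 13. (Sign doesn't affect v_p.) So v_7(91) = 1.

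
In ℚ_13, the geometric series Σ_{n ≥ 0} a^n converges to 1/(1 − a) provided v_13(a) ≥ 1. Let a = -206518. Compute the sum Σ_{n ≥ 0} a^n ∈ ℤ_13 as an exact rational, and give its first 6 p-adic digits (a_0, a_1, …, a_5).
Σ a^n = 1/(1 − a) = 1/206519;  first 6 digits = (1, 0, 0, 10, 5, 12)

v_13(a) = 3 ≥ 1, so the series converges in ℤ_13 to 1/(1 − a) = 1/(1 − (-206518)) = 1/206519. Expand this rational in ℤ_13: compute digits iteratively via d_i = x_i mod 13, x_{i+1} = (x_i − d_i)/13. The first 6 digits are (1, 0, 0, 10, 5, 12).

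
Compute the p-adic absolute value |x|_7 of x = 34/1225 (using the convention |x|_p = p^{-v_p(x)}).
|34/1225|_7 = 49

Step 1 — compute v_7(x) by factoring powers of 7 out of the numerator and denominator: v_7(34/1225) = -2. Step 2 — apply |x|_p = p^{-v_p(x)} = 7^{2} = 49.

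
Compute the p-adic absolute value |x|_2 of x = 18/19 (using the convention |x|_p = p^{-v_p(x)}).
|18/19|_2 = 1/2

Step 1 — compute v_2(x) by factoring powers of 2 out of the numerator and denominator: v_2(18/19) = 1. Step 2 — apply |x|_p = p^{-v_p(x)} = 2^{-1} = 1/2.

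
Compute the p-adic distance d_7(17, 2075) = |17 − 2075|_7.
d_7(17, 2075) = 1/343

Step 1 — x − y = 17 − 2075 = -2058. Step 2 — v_7(-2058) = 3 (factor: -2058 = −(7^3 · 6); the sign does not affect v_p). Step 3 — |x − y|_7 = 7^{-3} = 1/343.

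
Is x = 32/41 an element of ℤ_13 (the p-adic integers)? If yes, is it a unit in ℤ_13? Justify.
x ∈ ℤ_13^× (unit); v_13(x) = 0

ℤ_13 = {x ∈ ℚ_13 : v_13(x) ≥ 0} and ℤ_13^× = {x ∈ ℤ_13 : v_13(x) = 0}. Here v_13(32/41) = v_13(num) − v_13(den) = 0; compare against these criteria.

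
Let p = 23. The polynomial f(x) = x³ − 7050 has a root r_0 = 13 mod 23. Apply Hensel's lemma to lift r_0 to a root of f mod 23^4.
r_3 = 187900 (mod 279841)

Hensel: r_{i+1} = r_i − f(r_i)/f′(r_i) mod 23^{i+2}, where f′(x) = 3x². Iterate:
  r_0 = 13 (mod 23)
  r_1 = 105 (mod 529)
  r_2 = 5395 (mod 12167)
  r_3 = 187900 (mod 279841)
Final: r = 187900 with f(r) ≡ 0 mod 23^4.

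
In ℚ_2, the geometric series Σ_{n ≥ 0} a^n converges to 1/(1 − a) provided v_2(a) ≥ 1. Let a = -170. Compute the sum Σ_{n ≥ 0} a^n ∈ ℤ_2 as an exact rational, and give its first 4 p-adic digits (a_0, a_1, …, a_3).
Σ a^n = 1/(1 − a) = 1/171;  first 4 digits = (1, 1, 0, 0)

v_2(a) = 1 ≥ 1, so the series converges in ℤ_2 to 1/(1 − a) = 1/(1 − (-170)) = 1/171. Expand this rational in ℤ_2: compute digits iteratively via d_i = x_i mod 2, x_{i+1} = (x_i − d_i)/2. The first 4 digits are (1, 1, 0, 0).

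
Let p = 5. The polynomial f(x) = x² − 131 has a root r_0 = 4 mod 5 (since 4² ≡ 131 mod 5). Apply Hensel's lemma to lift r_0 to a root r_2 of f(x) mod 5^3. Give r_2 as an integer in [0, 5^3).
r_2 = 109 (mod 125)

Hensel's recurrence: r_{i+1} = r_i − f(r_i)·(f′(r_i))^{-1} mod 5^{i+2}, with f′(x) = 2x. Iterate:
  r_0 = 4 (mod 5)
  r_1 = 9 (mod 25)
  r_2 = 109 (mod 125)
Final: r_2 = 109, and one checks f(r_2) ≡ 0 mod 5^3.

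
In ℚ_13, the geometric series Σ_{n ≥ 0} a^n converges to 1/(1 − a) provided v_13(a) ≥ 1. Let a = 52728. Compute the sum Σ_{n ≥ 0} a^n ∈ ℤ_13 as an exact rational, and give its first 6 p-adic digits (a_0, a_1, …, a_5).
Σ a^n = 1/(1 − a) = -1/52727;  first 6 digits = (1, 0, 0, 11, 1, 0)

v_13(a) = 3 ≥ 1, so the series converges in ℤ_13 to 1/(1 − a) = 1/(1 − 52728) = -1/52727. Expand this rational in ℤ_13: compute digits iteratively via d_i = x_i mod 13, x_{i+1} = (x_i − d_i)/13. The first 6 digits are (1, 0, 0, 11, 1, 0).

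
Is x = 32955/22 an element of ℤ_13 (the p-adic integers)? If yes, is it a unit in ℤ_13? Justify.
x ∈ ℤ_13 but not a unit; v_13(x) = 3 > 0

ℤ_13 = {x ∈ ℚ_13 : v_13(x) ≥ 0} and ℤ_13^× = {x ∈ ℤ_13 : v_13(x) = 0}. Here v_13(32955/22) = v_13(num) − v_13(den) = 3; compare against these criteria.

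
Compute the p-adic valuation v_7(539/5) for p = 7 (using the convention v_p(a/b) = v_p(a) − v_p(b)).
v_7(539/5) = 2

Factor powers of 7 from the numerator and denominator of the reduced fraction: 539 = 7^2 · 11 and 5 = 7^0 · 5. Apply v_p(a/b) = v_p(a) − v_p(b): v_7(539/5) = 2 − 0 = 2.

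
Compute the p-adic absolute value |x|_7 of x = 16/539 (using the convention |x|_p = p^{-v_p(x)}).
|16/539|_7 = 49

Step 1 — compute v_7(x) by factoring powers of 7 out of the numerator and denominator: v_7(16/539) = -2. Step 2 — apply |x|_p = p^{-v_p(x)} = 7^{2} = 49.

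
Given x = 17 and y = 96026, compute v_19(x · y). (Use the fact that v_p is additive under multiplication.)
v_19(1632442) = 3

v_p(x) = 0 (factor: 17 = 19^0 · 17); v_p(y) = 3 (factor: 96026 = 19^3 · 14). Additivity: v_p(xy) = v_p(x) + v_p(y) = 0 + 3 = 3. (Direct check: xy = 1632442 = 19^3 · (238).)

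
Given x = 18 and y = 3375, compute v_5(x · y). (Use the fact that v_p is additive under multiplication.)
v_5(60750) = 3

v_p(x) = 0 (factor: 18 = 5^0 · 18); v_p(y) = 3 (factor: 3375 = 5^3 · 27). Additivity: v_p(xy) = v_p(x) + v_p(y) = 0 + 3 = 3. (Direct check: xy = 60750 = 5^3 · (486).)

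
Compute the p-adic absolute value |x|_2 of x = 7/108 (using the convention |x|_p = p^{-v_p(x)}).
|7/108|_2 = 4

Step 1 — compute v_2(x) by factoring powers of 2 out of the numerator and denominator: v_2(7/108) = -2. Step 2 — apply |x|_p = p^{-v_p(x)} = 2^{2} = 4.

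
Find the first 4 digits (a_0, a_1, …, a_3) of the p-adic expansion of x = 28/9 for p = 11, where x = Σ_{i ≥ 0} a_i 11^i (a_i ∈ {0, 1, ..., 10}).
(a_0, …, a_3) = (8, 2, 1, 6)

v_11(28/9) = 0 (numerator and denominator both coprime to 11), so x ∈ ℤ_11^×. Compute digits iteratively via a_i = x_i mod 11, x_{i+1} = (x_i − a_i)/11, with x_0 = x:
  x_0 = 28/9;  a_0 = 8;  x_1 = (x_0 − 8)/11 = -4/9
  x_1 = -4/9;  a_1 = 2;  x_2 = (x_1 − 2)/11 = -2/9
  x_2 = -2/9;  a_2 = 1;  x_3 = (x_2 − 1)/11 = -1/9
  x_3 = -1/9;  a_3 = 6;  x_4 = (x_3 − 6)/11 = -5/9
Digits: (8, 2, 1, 6).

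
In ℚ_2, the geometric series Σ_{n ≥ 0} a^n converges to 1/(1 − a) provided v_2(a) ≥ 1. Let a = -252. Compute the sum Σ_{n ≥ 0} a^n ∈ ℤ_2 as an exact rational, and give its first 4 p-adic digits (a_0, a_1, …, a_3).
Σ a^n = 1/(1 − a) = 1/253;  first 4 digits = (1, 0, 1, 0)

v_2(a) = 2 ≥ 1, so the series converges in ℤ_2 to 1/(1 − a) = 1/(1 − (-252)) = 1/253. Expand this rational in ℤ_2: compute digits iteratively via d_i = x_i mod 2, x_{i+1} = (x_i − d_i)/2. The first 4 digits are (1, 0, 1, 0).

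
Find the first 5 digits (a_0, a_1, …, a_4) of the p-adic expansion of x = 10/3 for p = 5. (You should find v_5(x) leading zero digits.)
(a_0, …, a_4) = (0, 4, 1, 3, 1)

v_5(10/3) = 1, so a_0 = ... = a_0 = 0. Factor out: x = 5^1 · u with u = 2/3 a unit in ℤ_5. Expand u iteratively via a_{v+i} = u_i mod 5, u_{i+1} = (u_i − a_{v+i})/5:
  u_0 = 2/3;  a_1 = 4;  u_1 = (u_0 − 4)/5 = -2/3
  u_1 = -2/3;  a_2 = 1;  u_2 = (u_1 − 1)/5 = -1/3
  u_2 = -1/3;  a_3 = 3;  u_3 = (u_2 − 3)/5 = -2/3
  u_3 = -2/3;  a_4 = 1;  u_4 = (u_3 − 1)/5 = -1/3
Digits: (0, 4, 1, 3, 1).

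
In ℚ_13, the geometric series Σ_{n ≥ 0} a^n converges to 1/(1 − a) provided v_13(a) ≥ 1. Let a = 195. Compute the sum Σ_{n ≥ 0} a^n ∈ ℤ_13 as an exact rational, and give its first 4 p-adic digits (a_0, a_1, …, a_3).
Σ a^n = 1/(1 − a) = -1/194;  first 4 digits = (1, 2, 5, 12)

v_13(a) = 1 ≥ 1, so the series converges in ℤ_13 to 1/(1 − a) = 1/(1 − 195) = -1/194. Expand this rational in ℤ_13: compute digits iteratively via d_i = x_i mod 13, x_{i+1} = (x_i − d_i)/13. The first 4 digits are (1, 2, 5, 12).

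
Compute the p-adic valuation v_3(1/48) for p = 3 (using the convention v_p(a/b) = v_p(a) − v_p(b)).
v_3(1/48) = -1

Factor powers of 3 from the numerator and denominator of the reduced fraction: 1 = 3^0 · 1 and 48 = 3^1 · 16. Apply v_p(a/b) = v_p(a) − v_p(b): v_3(1/48) = 0 − 1 = -1.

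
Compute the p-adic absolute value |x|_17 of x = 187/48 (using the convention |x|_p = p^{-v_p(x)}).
|187/48|_17 = 1/17

Step 1 — compute v_17(x) by factoring powers of 17 out of the numerator and denominator: v_17(187/48) = 1. Step 2 — apply |x|_p = p^{-v_p(x)} = 17^{-1} = 1/17.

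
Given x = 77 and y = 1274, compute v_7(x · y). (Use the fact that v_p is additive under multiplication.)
v_7(98098) = 3

v_p(x) = 1 (factor: 77 = 7^1 · 11); v_p(y) = 2 (factor: 1274 = 7^2 · 26). Additivity: v_p(xy) = v_p(x) + v_p(y) = 1 + 2 = 3. (Direct check: xy = 98098 = 7^3 · (286).)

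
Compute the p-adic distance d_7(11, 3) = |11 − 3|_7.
d_7(11, 3) = 1

Step 1 — x − y = 11 − 3 = 8. Step 2 — v_7(8) = 0 (factor: 8 = (7^0 · 8); the sign does not affect v_p). Step 3 — |x − y|_7 = 7^{0} = 1.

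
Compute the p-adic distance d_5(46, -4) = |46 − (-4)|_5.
d_5(46, -4) = 1/25

Step 1 — x − y = 46 − (-4) = 50. Step 2 — v_5(50) = 2 (factor: 50 = (5^2 · 2); the sign does not affect v_p). Step 3 — |x − y|_5 = 5^{-2} = 1/25.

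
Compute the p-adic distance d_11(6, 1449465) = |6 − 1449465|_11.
d_11(6, 1449465) = 1/161051

Step 1 — x − y = 6 − 1449465 = -1449459. Step 2 — v_11(-1449459) = 5 (factor: -1449459 = −(11^5 · 9); the sign does not affect v_p). Step 3 — |x − y|_11 = 11^{-5} = 1/161051.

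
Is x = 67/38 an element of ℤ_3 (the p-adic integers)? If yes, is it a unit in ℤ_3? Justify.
x ∈ ℤ_3^× (unit); v_3(x) = 0

ℤ_3 = {x ∈ ℚ_3 : v_3(x) ≥ 0} and ℤ_3^× = {x ∈ ℤ_3 : v_3(x) = 0}. Here v_3(67/38) = v_3(num) − v_3(den) = 0; compare against these criteria.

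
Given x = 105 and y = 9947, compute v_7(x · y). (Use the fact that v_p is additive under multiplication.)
v_7(1044435) = 4

v_p(x) = 1 (factor: 105 = 7^1 · 15); v_p(y) = 3 (factor: 9947 = 7^3 · 29). Additivity: v_p(xy) = v_p(x) + v_p(y) = 1 + 3 = 4. (Direct check: xy = 1044435 = 7^4 · (435).)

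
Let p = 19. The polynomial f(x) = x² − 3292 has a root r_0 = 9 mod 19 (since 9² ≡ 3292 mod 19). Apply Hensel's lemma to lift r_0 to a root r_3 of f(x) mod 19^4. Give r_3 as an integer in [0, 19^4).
r_3 = 26400 (mod 130321)

Hensel's recurrence: r_{i+1} = r_i − f(r_i)·(f′(r_i))^{-1} mod 19^{i+2}, with f′(x) = 2x. Iterate:
  r_0 = 9 (mod 19)
  r_1 = 47 (mod 361)
  r_2 = 5823 (mod 6859)
  r_3 = 26400 (mod 130321)
Final: r_3 = 26400, and one checks f(r_3) ≡ 0 mod 19^4.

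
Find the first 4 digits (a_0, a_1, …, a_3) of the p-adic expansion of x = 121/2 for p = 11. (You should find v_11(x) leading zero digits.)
(a_0, …, a_3) = (0, 0, 6, 5)

v_11(121/2) = 2, so a_0 = ... = a_1 = 0. Factor out: x = 11^2 · u with u = 1/2 a unit in ℤ_11. Expand u iteratively via a_{v+i} = u_i mod 11, u_{i+1} = (u_i − a_{v+i})/11:
  u_0 = 1/2;  a_2 = 6;  u_1 = (u_0 − 6)/11 = -1/2
  u_1 = -1/2;  a_3 = 5;  u_2 = (u_1 − 5)/11 = -1/2
Digits: (0, 0, 6, 5).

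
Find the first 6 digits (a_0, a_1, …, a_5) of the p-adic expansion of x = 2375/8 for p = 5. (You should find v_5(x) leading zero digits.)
(a_0, …, a_5) = (0, 0, 0, 3, 3, 0)

v_5(2375/8) = 3, so a_0 = ... = a_2 = 0. Factor out: x = 5^3 · u with u = 19/8 a unit in ℤ_5. Expand u iteratively via a_{v+i} = u_i mod 5, u_{i+1} = (u_i − a_{v+i})/5:
  u_0 = 19/8;  a_3 = 3;  u_1 = (u_0 − 3)/5 = -1/8
  u_1 = -1/8;  a_4 = 3;  u_2 = (u_1 − 3)/5 = -5/8
  u_2 = -5/8;  a_5 = 0;  u_3 = (u_2 − 0)/5 = -1/8
Digits: (0, 0, 0, 3, 3, 0).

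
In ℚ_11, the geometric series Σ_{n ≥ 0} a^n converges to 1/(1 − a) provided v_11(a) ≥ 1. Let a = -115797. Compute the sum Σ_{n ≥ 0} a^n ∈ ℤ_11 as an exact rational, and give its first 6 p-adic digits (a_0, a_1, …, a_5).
Σ a^n = 1/(1 − a) = 1/115798;  first 6 digits = (1, 0, 0, 1, 3, 10)

v_11(a) = 3 ≥ 1, so the series converges in ℤ_11 to 1/(1 − a) = 1/(1 − (-115797)) = 1/115798. Expand this rational in ℤ_11: compute digits iteratively via d_i = x_i mod 11, x_{i+1} = (x_i − d_i)/11. The first 6 digits are (1, 0, 0, 1, 3, 10).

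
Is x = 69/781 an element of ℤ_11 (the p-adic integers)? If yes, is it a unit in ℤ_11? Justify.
x ∉ ℤ_11 (v_11(x) = -1 < 0)

ℤ_11 = {x ∈ ℚ_11 : v_11(x) ≥ 0} and ℤ_11^× = {x ∈ ℤ_11 : v_11(x) = 0}. Here v_11(69/781) = v_11(num) − v_11(den) = -1; compare against these criteria.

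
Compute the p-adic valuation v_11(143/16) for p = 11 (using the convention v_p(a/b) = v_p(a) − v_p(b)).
v_11(143/16) = 1

Factor powers of 11 from the numerator and denominator of the reduced fraction: 143 = 11^1 · 13 and 16 = 11^0 · 16. Apply v_p(a/b) = v_p(a) − v_p(b): v_11(143/16) = 1 − 0 = 1.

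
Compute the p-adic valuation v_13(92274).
v_13(92274) = 3

v_13(n) is the largest exponent k such that 13^k divides n. Factor out: 92274 = 13^3 · 42. (Sign doesn't affect v_p.) So v_13(92274) = 3.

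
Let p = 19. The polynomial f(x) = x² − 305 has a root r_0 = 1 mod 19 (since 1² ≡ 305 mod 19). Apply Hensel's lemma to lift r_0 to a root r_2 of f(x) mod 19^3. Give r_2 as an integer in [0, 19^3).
r_2 = 2319 (mod 6859)

Hensel's recurrence: r_{i+1} = r_i − f(r_i)·(f′(r_i))^{-1} mod 19^{i+2}, with f′(x) = 2x. Iterate:
  r_0 = 1 (mod 19)
  r_1 = 153 (mod 361)
  r_2 = 2319 (mod 6859)
Final: r_2 = 2319, and one checks f(r_2) ≡ 0 mod 19^3.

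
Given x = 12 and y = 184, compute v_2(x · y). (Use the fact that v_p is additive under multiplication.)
v_2(2208) = 5

v_p(x) = 2 (factor: 12 = 2^2 · 3); v_p(y) = 3 (factor: 184 = 2^3 · 23). Additivity: v_p(xy) = v_p(x) + v_p(y) = 2 + 3 = 5. (Direct check: xy = 2208 = 2^5 · (69).)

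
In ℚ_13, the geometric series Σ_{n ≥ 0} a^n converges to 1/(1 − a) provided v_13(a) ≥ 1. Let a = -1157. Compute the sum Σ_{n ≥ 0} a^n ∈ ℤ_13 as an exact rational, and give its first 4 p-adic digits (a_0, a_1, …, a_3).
Σ a^n = 1/(1 − a) = 1/1158;  first 4 digits = (1, 2, 10, 5)

v_13(a) = 1 ≥ 1, so the series converges in ℤ_13 to 1/(1 − a) = 1/(1 − (-1157)) = 1/1158. Expand this rational in ℤ_13: compute digits iteratively via d_i = x_i mod 13, x_{i+1} = (x_i − d_i)/13. The first 4 digits are (1, 2, 10, 5).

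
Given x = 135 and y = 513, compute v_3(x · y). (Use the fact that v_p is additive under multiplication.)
v_3(69255) = 6

v_p(x) = 3 (factor: 135 = 3^3 · 5); v_p(y) = 3 (factor: 513 = 3^3 · 19). Additivity: v_p(xy) = v_p(x) + v_p(y) = 3 + 3 = 6. (Direct check: xy = 69255 = 3^6 · (95).)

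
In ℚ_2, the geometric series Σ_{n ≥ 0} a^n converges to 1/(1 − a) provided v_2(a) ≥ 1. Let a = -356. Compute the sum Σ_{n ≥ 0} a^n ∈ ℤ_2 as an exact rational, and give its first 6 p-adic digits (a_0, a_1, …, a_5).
Σ a^n = 1/(1 − a) = 1/357;  first 6 digits = (1, 0, 1, 1, 0, 1)

v_2(a) = 2 ≥ 1, so the series converges in ℤ_2 to 1/(1 − a) = 1/(1 − (-356)) = 1/357. Expand this rational in ℤ_2: compute digits iteratively via d_i = x_i mod 2, x_{i+1} = (x_i − d_i)/2. The first 6 digits are (1, 0, 1, 1, 0, 1).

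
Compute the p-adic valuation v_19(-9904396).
v_19(-9904396) = 5

v_19(n) is the largest exponent k such that 19^k divides n. Factor out: -9904396 = -19^5 · 4. (Sign doesn't affect v_p.) So v_19(-9904396) = 5.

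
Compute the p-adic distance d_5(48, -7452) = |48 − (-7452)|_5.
d_5(48, -7452) = 1/625

Step 1 — x − y = 48 − (-7452) = 7500. Step 2 — v_5(7500) = 4 (factor: 7500 = (5^4 · 12); the sign does not affect v_p). Step 3 — |x − y|_5 = 5^{-4} = 1/625.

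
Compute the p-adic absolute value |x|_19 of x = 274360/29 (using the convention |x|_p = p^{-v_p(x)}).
|274360/29|_19 = 1/6859

Step 1 — compute v_19(x) by factoring powers of 19 out of the numerator and denominator: v_19(274360/29) = 3. Step 2 — apply |x|_p = p^{-v_p(x)} = 19^{-3} = 1/6859.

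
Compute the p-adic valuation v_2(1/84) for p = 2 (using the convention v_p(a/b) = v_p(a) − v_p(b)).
v_2(1/84) = -2

Factor powers of 2 from the numerator and denominator of the reduced fraction: 1 = 2^0 · 1 and 84 = 2^2 · 21. Apply v_p(a/b) = v_p(a) − v_p(b): v_2(1/84) = 0 − 2 = -2.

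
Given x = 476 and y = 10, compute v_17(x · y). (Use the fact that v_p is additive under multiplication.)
v_17(4760) = 1

v_p(x) = 1 (factor: 476 = 17^1 · 28); v_p(y) = 0 (factor: 10 = 17^0 · 10). Additivity: v_p(xy) = v_p(x) + v_p(y) = 1 + 0 = 1. (Direct check: xy = 4760 = 17^1 · (280).)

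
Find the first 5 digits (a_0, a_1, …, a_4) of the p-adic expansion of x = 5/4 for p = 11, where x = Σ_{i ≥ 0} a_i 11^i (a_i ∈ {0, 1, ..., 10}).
(a_0, …, a_4) = (4, 8, 2, 8, 2)

v_11(5/4) = 0 (numerator and denominator both coprime to 11), so x ∈ ℤ_11^×. Compute digits iteratively via a_i = x_i mod 11, x_{i+1} = (x_i − a_i)/11, with x_0 = x:
  x_0 = 5/4;  a_0 = 4;  x_1 = (x_0 − 4)/11 = -1/4
  x_1 = -1/4;  a_1 = 8;  x_2 = (x_1 − 8)/11 = -3/4
  x_2 = -3/4;  a_2 = 2;  x_3 = (x_2 − 2)/11 = -1/4
  x_3 = -1/4;  a_3 = 8;  x_4 = (x_3 − 8)/11 = -3/4
  x_4 = -3/4;  a_4 = 2;  x_5 = (x_4 − 2)/11 = -1/4
Digits: (4, 8, 2, 8, 2).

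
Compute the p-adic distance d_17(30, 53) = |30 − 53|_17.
d_17(30, 53) = 1

Step 1 — x − y = 30 − 53 = -23. Step 2 — v_17(-23) = 0 (factor: -23 = −(17^0 · 23); the sign does not affect v_p). Step 3 — |x − y|_17 = 17^{0} = 1.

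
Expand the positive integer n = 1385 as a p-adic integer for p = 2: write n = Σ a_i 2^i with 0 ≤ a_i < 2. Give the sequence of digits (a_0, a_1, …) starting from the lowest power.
(a_0, a_1, …) = (1, 0, 0, 1, 0, 1, 1, 0, 1, 0, 1)

Repeated division by 2 gives the digits low-to-high: 1385 = 1 + 1·2^3 + 1·2^5 + 1·2^6 + 1·2^8 + 1·2^10. Digit sequence: (1, 0, 0, 1, 0, 1, 1, 0, 1, 0, 1).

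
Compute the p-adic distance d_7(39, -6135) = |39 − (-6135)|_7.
d_7(39, -6135) = 1/343

Step 1 — x − y = 39 − (-6135) = 6174. Step 2 — v_7(6174) = 3 (factor: 6174 = (7^3 · 18); the sign does not affect v_p). Step 3 — |x − y|_7 = 7^{-3} = 1/343.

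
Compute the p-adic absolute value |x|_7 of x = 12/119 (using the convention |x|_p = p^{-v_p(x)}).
|12/119|_7 = 7

Step 1 — compute v_7(x) by factoring powers of 7 out of the numerator and denominator: v_7(12/119) = -1. Step 2 — apply |x|_p = p^{-v_p(x)} = 7^{1} = 7.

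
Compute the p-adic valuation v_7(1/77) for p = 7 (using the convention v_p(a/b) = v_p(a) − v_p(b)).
v_7(1/77) = -1

Factor powers of 7 from the numerator and denominator of the reduced fraction: 1 = 7^0 · 1 and 77 = 7^1 · 11. Apply v_p(a/b) = v_p(a) − v_p(b): v_7(1/77) = 0 − 1 = -1.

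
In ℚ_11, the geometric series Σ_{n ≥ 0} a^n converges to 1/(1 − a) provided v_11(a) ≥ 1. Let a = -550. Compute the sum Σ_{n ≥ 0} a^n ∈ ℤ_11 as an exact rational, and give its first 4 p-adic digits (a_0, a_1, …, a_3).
Σ a^n = 1/(1 − a) = 1/551;  first 4 digits = (1, 5, 9, 10)

v_11(a) = 1 ≥ 1, so the series converges in ℤ_11 to 1/(1 − a) = 1/(1 − (-550)) = 1/551. Expand this rational in ℤ_11: compute digits iteratively via d_i = x_i mod 11, x_{i+1} = (x_i − d_i)/11. The first 4 digits are (1, 5, 9, 10).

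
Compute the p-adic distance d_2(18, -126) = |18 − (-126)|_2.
d_2(18, -126) = 1/16

Step 1 — x − y = 18 − (-126) = 144. Step 2 — v_2(144) = 4 (factor: 144 = (2^4 · 9); the sign does not affect v_p). Step 3 — |x − y|_2 = 2^{-4} = 1/16.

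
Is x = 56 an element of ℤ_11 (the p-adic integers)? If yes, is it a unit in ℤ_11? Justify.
x ∈ ℤ_11^× (unit); v_11(x) = 0

ℤ_11 = {x ∈ ℚ_11 : v_11(x) ≥ 0} and ℤ_11^× = {x ∈ ℤ_11 : v_11(x) = 0}. Here v_11(56) = v_11(num) − v_11(den) = 0; compare against these criteria.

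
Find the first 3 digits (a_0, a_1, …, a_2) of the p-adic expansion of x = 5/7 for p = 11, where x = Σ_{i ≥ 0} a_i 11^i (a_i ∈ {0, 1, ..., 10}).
(a_0, …, a_2) = (7, 1, 3)

v_11(5/7) = 0 (numerator and denominator both coprime to 11), so x ∈ ℤ_11^×. Compute digits iteratively via a_i = x_i mod 11, x_{i+1} = (x_i − a_i)/11, with x_0 = x:
  x_0 = 5/7;  a_0 = 7;  x_1 = (x_0 − 7)/11 = -4/7
  x_1 = -4/7;  a_1 = 1;  x_2 = (x_1 − 1)/11 = -1/7
  x_2 = -1/7;  a_2 = 3;  x_3 = (x_2 − 3)/11 = -2/7
Digits: (7, 1, 3).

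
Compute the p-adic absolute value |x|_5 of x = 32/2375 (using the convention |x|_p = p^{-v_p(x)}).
|32/2375|_5 = 125

Step 1 — compute v_5(x) by factoring powers of 5 out of the numerator and denominator: v_5(32/2375) = -3. Step 2 — apply |x|_p = p^{-v_p(x)} = 5^{3} = 125.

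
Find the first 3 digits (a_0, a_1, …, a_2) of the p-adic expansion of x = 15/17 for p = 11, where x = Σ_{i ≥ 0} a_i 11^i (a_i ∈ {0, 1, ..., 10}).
(a_0, …, a_2) = (8, 0, 9)

v_11(15/17) = 0 (numerator and denominator both coprime to 11), so x ∈ ℤ_11^×. Compute digits iteratively via a_i = x_i mod 11, x_{i+1} = (x_i − a_i)/11, with x_0 = x:
  x_0 = 15/17;  a_0 = 8;  x_1 = (x_0 − 8)/11 = -11/17
  x_1 = -11/17;  a_1 = 0;  x_2 = (x_1 − 0)/11 = -1/17
  x_2 = -1/17;  a_2 = 9;  x_3 = (x_2 − 9)/11 = -14/17
Digits: (8, 0, 9).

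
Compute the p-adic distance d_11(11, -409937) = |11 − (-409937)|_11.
d_11(11, -409937) = 1/14641

Step 1 — x − y = 11 − (-409937) = 409948. Step 2 — v_11(409948) = 4 (factor: 409948 = (11^4 · 28); the sign does not affect v_p). Step 3 — |x − y|_11 = 11^{-4} = 1/14641.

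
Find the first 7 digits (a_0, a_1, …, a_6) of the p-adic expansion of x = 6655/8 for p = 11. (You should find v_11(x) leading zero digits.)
(a_0, …, a_6) = (0, 0, 0, 2, 4, 1, 4)

v_11(6655/8) = 3, so a_0 = ... = a_2 = 0. Factor out: x = 11^3 · u with u = 5/8 a unit in ℤ_11. Expand u iteratively via a_{v+i} = u_i mod 11, u_{i+1} = (u_i − a_{v+i})/11:
  u_0 = 5/8;  a_3 = 2;  u_1 = (u_0 − 2)/11 = -1/8
  u_1 = -1/8;  a_4 = 4;  u_2 = (u_1 − 4)/11 = -3/8
  u_2 = -3/8;  a_5 = 1;  u_3 = (u_2 − 1)/11 = -1/8
  u_3 = -1/8;  a_6 = 4;  u_4 = (u_3 − 4)/11 = -3/8
Digits: (0, 0, 0, 2, 4, 1, 4).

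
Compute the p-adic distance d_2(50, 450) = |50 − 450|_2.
d_2(50, 450) = 1/16

Step 1 — x − y = 50 − 450 = -400. Step 2 — v_2(-400) = 4 (factor: -400 = −(2^4 · 25); the sign does not affect v_p). Step 3 — |x − y|_2 = 2^{-4} = 1/16.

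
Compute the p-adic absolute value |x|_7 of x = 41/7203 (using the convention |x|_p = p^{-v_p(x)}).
|41/7203|_7 = 2401

Step 1 — compute v_7(x) by factoring powers of 7 out of the numerator and denominator: v_7(41/7203) = -4. Step 2 — apply |x|_p = p^{-v_p(x)} = 7^{4} = 2401.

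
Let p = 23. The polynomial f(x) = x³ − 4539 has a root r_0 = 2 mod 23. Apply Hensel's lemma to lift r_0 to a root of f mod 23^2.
r_1 = 71 (mod 529)

Hensel: r_{i+1} = r_i − f(r_i)/f′(r_i) mod 23^{i+2}, where f′(x) = 3x². Iterate:
  r_0 = 2 (mod 23)
  r_1 = 71 (mod 529)
Final: r = 71 with f(r) ≡ 0 mod 23^2.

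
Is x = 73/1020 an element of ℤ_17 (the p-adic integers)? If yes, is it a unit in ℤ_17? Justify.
x ∉ ℤ_17 (v_17(x) = -1 < 0)

ℤ_17 = {x ∈ ℚ_17 : v_17(x) ≥ 0} and ℤ_17^× = {x ∈ ℤ_17 : v_17(x) = 0}. Here v_17(73/1020) = v_17(num) − v_17(den) = -1; compare against these criteria.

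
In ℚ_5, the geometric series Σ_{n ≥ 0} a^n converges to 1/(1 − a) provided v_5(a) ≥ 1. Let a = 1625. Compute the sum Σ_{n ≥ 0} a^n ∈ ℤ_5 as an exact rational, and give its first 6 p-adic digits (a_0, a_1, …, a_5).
Σ a^n = 1/(1 − a) = -1/1624;  first 6 digits = (1, 0, 0, 3, 2, 0)

v_5(a) = 3 ≥ 1, so the series converges in ℤ_5 to 1/(1 − a) = 1/(1 − 1625) = -1/1624. Expand this rational in ℤ_5: compute digits iteratively via d_i = x_i mod 5, x_{i+1} = (x_i − d_i)/5. The first 6 digits are (1, 0, 0, 3, 2, 0).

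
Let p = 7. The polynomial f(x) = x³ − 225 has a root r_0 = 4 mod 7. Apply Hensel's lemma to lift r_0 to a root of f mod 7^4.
r_3 = 2195 (mod 2401)

Hensel: r_{i+1} = r_i − f(r_i)/f′(r_i) mod 7^{i+2}, where f′(x) = 3x². Iterate:
  r_0 = 4 (mod 7)
  r_1 = 39 (mod 49)
  r_2 = 137 (mod 343)
  r_3 = 2195 (mod 2401)
Final: r = 2195 with f(r) ≡ 0 mod 7^4.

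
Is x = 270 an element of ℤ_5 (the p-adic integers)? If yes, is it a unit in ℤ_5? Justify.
x ∈ ℤ_5 but not a unit; v_5(x) = 1 > 0

ℤ_5 = {x ∈ ℚ_5 : v_5(x) ≥ 0} and ℤ_5^× = {x ∈ ℤ_5 : v_5(x) = 0}. Here v_5(270) = v_5(num) − v_5(den) = 1; compare against these criteria.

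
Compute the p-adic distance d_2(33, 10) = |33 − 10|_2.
d_2(33, 10) = 1

Step 1 — x − y = 33 − 10 = 23. Step 2 — v_2(23) = 0 (factor: 23 = (2^0 · 23); the sign does not affect v_p). Step 3 — |x − y|_2 = 2^{0} = 1.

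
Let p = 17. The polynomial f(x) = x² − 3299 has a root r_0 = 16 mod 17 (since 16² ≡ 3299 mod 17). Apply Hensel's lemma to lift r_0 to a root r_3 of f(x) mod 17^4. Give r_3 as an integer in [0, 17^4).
r_3 = 78114 (mod 83521)

Hensel's recurrence: r_{i+1} = r_i − f(r_i)·(f′(r_i))^{-1} mod 17^{i+2}, with f′(x) = 2x. Iterate:
  r_0 = 16 (mod 17)
  r_1 = 84 (mod 289)
  r_2 = 4419 (mod 4913)
  r_3 = 78114 (mod 83521)
Final: r_3 = 78114, and one checks f(r_3) ≡ 0 mod 17^4.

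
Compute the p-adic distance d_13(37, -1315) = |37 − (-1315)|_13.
d_13(37, -1315) = 1/169

Step 1 — x − y = 37 − (-1315) = 1352. Step 2 — v_13(1352) = 2 (factor: 1352 = (13^2 · 8); the sign does not affect v_p). Step 3 — |x − y|_13 = 13^{-2} = 1/169.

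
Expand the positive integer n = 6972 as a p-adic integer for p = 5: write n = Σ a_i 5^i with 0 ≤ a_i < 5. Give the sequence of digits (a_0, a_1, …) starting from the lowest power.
(a_0, a_1, …) = (2, 4, 3, 0, 1, 2)

Repeated division by 5 gives the digits low-to-high: 6972 = 2 + 4·5^1 + 3·5^2 + 1·5^4 + 2·5^5. Digit sequence: (2, 4, 3, 0, 1, 2).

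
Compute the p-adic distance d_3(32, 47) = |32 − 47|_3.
d_3(32, 47) = 1/3

Step 1 — x − y = 32 − 47 = -15. Step 2 — v_3(-15) = 1 (factor: -15 = −(3^1 · 5); the sign does not affect v_p). Step 3 — |x − y|_3 = 3^{-1} = 1/3.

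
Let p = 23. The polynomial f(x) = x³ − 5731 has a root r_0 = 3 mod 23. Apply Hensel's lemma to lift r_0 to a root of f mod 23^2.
r_1 = 371 (mod 529)

Hensel: r_{i+1} = r_i − f(r_i)/f′(r_i) mod 23^{i+2}, where f′(x) = 3x². Iterate:
  r_0 = 3 (mod 23)
  r_1 = 371 (mod 529)
Final: r = 371 with f(r) ≡ 0 mod 23^2.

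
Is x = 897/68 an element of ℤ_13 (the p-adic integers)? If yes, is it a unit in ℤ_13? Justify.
x ∈ ℤ_13 but not a unit; v_13(x) = 1 > 0

ℤ_13 = {x ∈ ℚ_13 : v_13(x) ≥ 0} and ℤ_13^× = {x ∈ ℤ_13 : v_13(x) = 0}. Here v_13(897/68) = v_13(num) − v_13(den) = 1; compare against these criteria.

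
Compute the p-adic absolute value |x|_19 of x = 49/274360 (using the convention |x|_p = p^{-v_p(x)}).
|49/274360|_19 = 6859

Step 1 — compute v_19(x) by factoring powers of 19 out of the numerator and denominator: v_19(49/274360) = -3. Step 2 — apply |x|_p = p^{-v_p(x)} = 19^{3} = 6859.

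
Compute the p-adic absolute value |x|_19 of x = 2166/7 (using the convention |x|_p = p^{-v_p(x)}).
|2166/7|_19 = 1/361

Step 1 — compute v_19(x) by factoring powers of 19 out of the numerator and denominator: v_19(2166/7) = 2. Step 2 — apply |x|_p = p^{-v_p(x)} = 19^{-2} = 1/361.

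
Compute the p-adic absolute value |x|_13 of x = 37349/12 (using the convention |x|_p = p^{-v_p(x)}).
|37349/12|_13 = 1/2197

Step 1 — compute v_13(x) by factoring powers of 13 out of the numerator and denominator: v_13(37349/12) = 3. Step 2 — apply |x|_p = p^{-v_p(x)} = 13^{-3} = 1/2197.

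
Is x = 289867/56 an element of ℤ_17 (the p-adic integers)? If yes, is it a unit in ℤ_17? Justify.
x ∈ ℤ_17 but not a unit; v_17(x) = 3 > 0

ℤ_17 = {x ∈ ℚ_17 : v_17(x) ≥ 0} and ℤ_17^× = {x ∈ ℤ_17 : v_17(x) = 0}. Here v_17(289867/56) = v_17(num) − v_17(den) = 3; compare against these criteria.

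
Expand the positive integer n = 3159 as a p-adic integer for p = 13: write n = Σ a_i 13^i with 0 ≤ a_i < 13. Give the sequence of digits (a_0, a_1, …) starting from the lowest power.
(a_0, a_1, …) = (0, 9, 5, 1)

Repeated division by 13 gives the digits low-to-high: 3159 = 9·13^1 + 5·13^2 + 1·13^3. Digit sequence: (0, 9, 5, 1).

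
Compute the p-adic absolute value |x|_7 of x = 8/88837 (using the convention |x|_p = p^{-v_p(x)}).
|8/88837|_7 = 2401

Step 1 — compute v_7(x) by factoring powers of 7 out of the numerator and denominator: v_7(8/88837) = -4. Step 2 — apply |x|_p = p^{-v_p(x)} = 7^{4} = 2401.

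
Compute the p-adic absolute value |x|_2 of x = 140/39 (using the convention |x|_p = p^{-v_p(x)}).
|140/39|_2 = 1/4

Step 1 — compute v_2(x) by factoring powers of 2 out of the numerator and denominator: v_2(140/39) = 2. Step 2 — apply |x|_p = p^{-v_p(x)} = 2^{-2} = 1/4.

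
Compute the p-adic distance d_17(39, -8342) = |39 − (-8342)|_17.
d_17(39, -8342) = 1/289

Step 1 — x − y = 39 − (-8342) = 8381. Step 2 — v_17(8381) = 2 (factor: 8381 = (17^2 · 29); the sign does not affect v_p). Step 3 — |x − y|_17 = 17^{-2} = 1/289.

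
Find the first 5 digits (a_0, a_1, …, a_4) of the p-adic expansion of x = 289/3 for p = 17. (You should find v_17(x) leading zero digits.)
(a_0, …, a_4) = (0, 0, 6, 11, 5)

v_17(289/3) = 2, so a_0 = ... = a_1 = 0. Factor out: x = 17^2 · u with u = 1/3 a unit in ℤ_17. Expand u iteratively via a_{v+i} = u_i mod 17, u_{i+1} = (u_i − a_{v+i})/17:
  u_0 = 1/3;  a_2 = 6;  u_1 = (u_0 − 6)/17 = -1/3
  u_1 = -1/3;  a_3 = 11;  u_2 = (u_1 − 11)/17 = -2/3
  u_2 = -2/3;  a_4 = 5;  u_3 = (u_2 − 5)/17 = -1/3
Digits: (0, 0, 6, 11, 5).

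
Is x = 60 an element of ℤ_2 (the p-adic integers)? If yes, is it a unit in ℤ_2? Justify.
x ∈ ℤ_2 but not a unit; v_2(x) = 2 > 0

ℤ_2 = {x ∈ ℚ_2 : v_2(x) ≥ 0} and ℤ_2^× = {x ∈ ℤ_2 : v_2(x) = 0}. Here v_2(60) = v_2(num) − v_2(den) = 2; compare against these criteria.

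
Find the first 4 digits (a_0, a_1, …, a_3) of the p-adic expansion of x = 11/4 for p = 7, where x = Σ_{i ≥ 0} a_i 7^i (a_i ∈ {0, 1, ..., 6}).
(a_0, …, a_3) = (1, 2, 5, 1)

v_7(11/4) = 0 (numerator and denominator both coprime to 7), so x ∈ ℤ_7^×. Compute digits iteratively via a_i = x_i mod 7, x_{i+1} = (x_i − a_i)/7, with x_0 = x:
  x_0 = 11/4;  a_0 = 1;  x_1 = (x_0 − 1)/7 = 1/4
  x_1 = 1/4;  a_1 = 2;  x_2 = (x_1 − 2)/7 = -1/4
  x_2 = -1/4;  a_2 = 5;  x_3 = (x_2 − 5)/7 = -3/4
  x_3 = -3/4;  a_3 = 1;  x_4 = (x_3 − 1)/7 = -1/4
Digits: (1, 2, 5, 1).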